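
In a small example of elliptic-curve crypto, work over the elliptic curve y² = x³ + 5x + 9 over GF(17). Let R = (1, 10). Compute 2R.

(7, 8)

tangent at (1, 10): λ = (3·1² + 5)/(2·10) ≡ 8/3. 3⁻¹ ≡ 6 (mod 17), so λ ≡ 8·6 ≡ 14.
  x = λ² - 1 - 1 = 196 - 2 ≡ 7; y = λ·(1 - 7) - 10 ≡ 8. → (7, 8)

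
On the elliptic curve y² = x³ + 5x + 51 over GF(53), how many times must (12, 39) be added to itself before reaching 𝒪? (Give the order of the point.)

9

2P: tangent at (12, 39): λ = (3·12² + 5)/(2·39) ≡ 13/25. 25⁻¹ ≡ 17 (mod 53), so λ ≡ 13·17 ≡ 9.
  x = λ² - 12 - 12 = 81 - 24 ≡ 4; y = λ·(12 - 4) - 39 ≡ 33. → (4, 33)
3P: (4, 33) + (12, 39). λ = (39 - 33)/(12 - 4) ≡ 6/8 mod 53. 8⁻¹ ≡ 20 (mod 53), so λ ≡ 14.
  x = λ² - 4 - 12 = 196 - 16 ≡ 21; y = λ·(4 - 21) - 33 ≡ 47. → (21, 47)
4P: (21, 47) + (12, 39). λ = (39 - 47)/(12 - 21) ≡ 45/44 mod 53. 44⁻¹ ≡ 47 (mod 53), so λ ≡ 48.
  x = λ² - 21 - 12 = 2304 - 33 ≡ 45; y = λ·(21 - 45) - 47 ≡ 20. → (45, 20)
5P: (45, 20) + (12, 39). λ = (39 - 20)/(12 - 45) ≡ 19/20 mod 53. 20⁻¹ ≡ 8 (mod 53) since 20·8 = 160 ≡ 1, so λ ≡ 46.
  x = λ² - 45 - 12 = 2116 - 57 ≡ 45; y = λ·(45 - 45) - 20 ≡ 33. → (45, 33)
6P: (45, 33) + (12, 39). λ = (39 - 33)/(12 - 45) ≡ 6/20 mod 53. 20⁻¹ ≡ 8 (mod 53) since 20·8 = 160 ≡ 1, so λ ≡ 48.
  x = λ² - 45 - 12 = 2304 - 57 ≡ 21; y = λ·(45 - 21) - 33 ≡ 6. → (21, 6)
7P: (21, 6) + (12, 39). λ = (39 - 6)/(12 - 21) ≡ 33/44 mod 53. 44⁻¹ ≡ 47 (mod 53), so λ ≡ 14.
  x = λ² - 21 - 12 = 196 - 33 ≡ 4; y = λ·(21 - 4) - 6 ≡ 20. → (4, 20)
8P: (4, 20) + (12, 39). λ = (39 - 20)/(12 - 4) ≡ 19/8 mod 53. 8⁻¹ ≡ 20 (mod 53) since 8·20 = 160 ≡ 1, so λ ≡ 9.
  x = λ² - 4 - 12 = 81 - 16 ≡ 12; y = λ·(4 - 12) - 20 ≡ 14. → (12, 14)
9P: (12, 14) + (12, 39): same x and y₁ ≡ -y₂, so the sum is 𝒪.
9P = 𝒪, so the order is 9.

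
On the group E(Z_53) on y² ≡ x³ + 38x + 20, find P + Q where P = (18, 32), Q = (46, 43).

(31, 14)

(18, 32) + (46, 43). λ = (43 - 32)/(46 - 18) ≡ 11/28 mod 53. 28⁻¹ ≡ 36 (mod 53) since 28·36 = 1008 ≡ 1, so λ ≡ 25.
  x = λ² - 18 - 46 = 625 - 64 ≡ 31; y = λ·(18 - 31) - 32 ≡ 14. → (31, 14)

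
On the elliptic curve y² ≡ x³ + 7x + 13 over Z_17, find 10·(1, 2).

Write Q = (1, 2).
Repeated addition: build up to 10Q.
2Q: tangent at (1, 2): λ = (3·1² + 7)/(2·2) ≡ 10/4. 4⁻¹ ≡ 13 (mod 17) since 4·13 = 52 ≡ 1, so λ ≡ 10·13 ≡ 11.
  x = λ² - 1 - 1 = 121 - 2 ≡ 0; y = λ·(1 - 0) - 2 ≡ 9. → (0, 9)
3Q: (0, 9) + (1, 2). λ = (2 - 9)/(1 - 0) ≡ 10/1 mod 17. 1⁻¹ ≡ 1 (mod 17), so λ ≡ 10.
  x = λ² - 0 - 1 = 100 - 1 ≡ 14; y = λ·(0 - 14) - 9 ≡ 4. → (14, 4)
4Q: (14, 4) + (1, 2). λ = (2 - 4)/(1 - 14) ≡ 15/4 mod 17. 4⁻¹ ≡ 13 (mod 17) since 4·13 = 52 ≡ 1, so λ ≡ 8.
  x = λ² - 14 - 1 = 64 - 15 ≡ 15; y = λ·(14 - 15) - 4 ≡ 5. → (15, 5)
5Q: (15, 5) + (1, 2). λ = (2 - 5)/(1 - 15) ≡ 14/3 mod 17. 3⁻¹ ≡ 6 (mod 17), so λ ≡ 16.
  x = λ² - 15 - 1 = 256 - 16 ≡ 2; y = λ·(15 - 2) - 5 ≡ 16. → (2, 16)
6Q: (2, 16) + (1, 2). λ = (2 - 16)/(1 - 2) ≡ 3/16 mod 17. 16⁻¹ ≡ 16 (mod 17) since 16·16 = 256 ≡ 1, so λ ≡ 14.
  x = λ² - 2 - 1 = 196 - 3 ≡ 6; y = λ·(2 - 6) - 16 ≡ 13. → (6, 13)
7Q: (6, 13) + (1, 2). λ = (2 - 13)/(1 - 6) ≡ 6/12 mod 17. 12⁻¹ ≡ 10 (mod 17) since 12·10 = 120 ≡ 1, so λ ≡ 9.
  x = λ² - 6 - 1 = 81 - 7 ≡ 6; y = λ·(6 - 6) - 13 ≡ 4. → (6, 4)
8Q: (6, 4) + (1, 2). λ = (2 - 4)/(1 - 6) ≡ 15/12 mod 17. 12⁻¹ ≡ 10 (mod 17), so λ ≡ 14.
  x = λ² - 6 - 1 = 196 - 7 ≡ 2; y = λ·(6 - 2) - 4 ≡ 1. → (2, 1)
9Q: (2, 1) + (1, 2). λ = (2 - 1)/(1 - 2) ≡ 1/16 mod 17. 16⁻¹ ≡ 16 (mod 17) since 16·16 = 256 ≡ 1, so λ ≡ 16.
  x = λ² - 2 - 1 = 256 - 3 ≡ 15; y = λ·(2 - 15) - 1 ≡ 12. → (15, 12)
10Q: (15, 12) + (1, 2). λ = (2 - 12)/(1 - 15) ≡ 7/3 mod 17. 3⁻¹ ≡ 6 (mod 17) since 3·6 = 18 ≡ 1, so λ ≡ 8.
  x = λ² - 15 - 1 = 64 - 16 ≡ 14; y = λ·(15 - 14) - 12 ≡ 13. → (14, 13)

(14, 13)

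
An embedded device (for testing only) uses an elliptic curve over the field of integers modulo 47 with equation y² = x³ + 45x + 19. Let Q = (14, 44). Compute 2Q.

tangent at (14, 44): λ = (3·14² + 45)/(2·44) ≡ 22/41. 41⁻¹ ≡ 39 (mod 47), so λ ≡ 22·39 ≡ 12.
  x = λ² - 14 - 14 = 144 - 28 ≡ 22; y = λ·(14 - 22) - 44 ≡ 1. → (22, 1)

(22, 1)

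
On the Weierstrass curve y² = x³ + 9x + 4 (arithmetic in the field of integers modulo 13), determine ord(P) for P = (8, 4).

2P: tangent at (8, 4): λ = (3·8² + 9)/(2·4) ≡ 6/8. 8⁻¹ ≡ 5 (mod 13) since 8·5 = 40 ≡ 1, so λ ≡ 6·5 ≡ 4.
  x = λ² - 8 - 8 = 16 - 16 ≡ 0; y = λ·(8 - 0) - 4 ≡ 2. → (0, 2)
3P: (0, 2) + (8, 4). λ = (4 - 2)/(8 - 0) ≡ 2/8 mod 13. 8⁻¹ ≡ 5 (mod 13), so λ ≡ 10.
  x = λ² - 0 - 8 = 100 - 8 ≡ 1; y = λ·(0 - 1) - 2 ≡ 1. → (1, 1)
4P: (1, 1) + (8, 4). λ = (4 - 1)/(8 - 1) ≡ 3/7 mod 13. 7⁻¹ ≡ 2 (mod 13), so λ ≡ 6.
  x = λ² - 1 - 8 = 36 - 9 ≡ 1; y = λ·(1 - 1) - 1 ≡ 12. → (1, 12)
5P: (1, 12) + (8, 4). λ = (4 - 12)/(8 - 1) ≡ 5/7 mod 13. 7⁻¹ ≡ 2 (mod 13), so λ ≡ 10.
  x = λ² - 1 - 8 = 100 - 9 ≡ 0; y = λ·(1 - 0) - 12 ≡ 11. → (0, 11)
6P: (0, 11) + (8, 4). λ = (4 - 11)/(8 - 0) ≡ 6/8 mod 13. 8⁻¹ ≡ 5 (mod 13) since 8·5 = 40 ≡ 1, so λ ≡ 4.
  x = λ² - 0 - 8 = 16 - 8 ≡ 8; y = λ·(0 - 8) - 11 ≡ 9. → (8, 9)
7P: (8, 9) + (8, 4): same x and y₁ ≡ -y₂, so the sum is O.
7P = O, so the order is 7.

7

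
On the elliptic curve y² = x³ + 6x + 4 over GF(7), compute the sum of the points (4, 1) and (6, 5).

(1, 5)

(4, 1) + (6, 5). λ = (5 - 1)/(6 - 4) ≡ 4/2 mod 7. 2⁻¹ ≡ 4 (mod 7), so λ ≡ 2.
  x = λ² - 4 - 6 = 4 - 10 ≡ 1; y = λ·(4 - 1) - 1 ≡ 5. → (1, 5)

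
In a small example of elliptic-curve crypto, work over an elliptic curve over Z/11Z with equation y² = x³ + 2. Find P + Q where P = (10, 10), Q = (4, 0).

(1, 5)

(10, 10) + (4, 0). λ = (0 - 10)/(4 - 10) ≡ 1/5 mod 11. 5⁻¹ ≡ 9 (mod 11) since 5·9 = 45 ≡ 1, so λ ≡ 9.
  x = λ² - 10 - 4 = 81 - 14 ≡ 1; y = λ·(10 - 1) - 10 ≡ 5. → (1, 5)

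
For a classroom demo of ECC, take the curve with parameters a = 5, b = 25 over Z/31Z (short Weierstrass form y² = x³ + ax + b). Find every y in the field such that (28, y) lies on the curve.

x³ + 5x + 25 = 22117 ≡ 14 (mod 31).
Square roots of 14 mod 31: 13 and 18 (since 13² = 169 ≡ 14).

13, 18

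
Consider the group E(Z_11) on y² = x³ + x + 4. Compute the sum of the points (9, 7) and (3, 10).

(9, 7) + (3, 10). λ = (10 - 7)/(3 - 9) ≡ 3/5 mod 11. 5⁻¹ ≡ 9 (mod 11), so λ ≡ 5.
  x = λ² - 9 - 3 = 25 - 12 ≡ 2; y = λ·(9 - 2) - 7 ≡ 6. → (2, 6)

(2, 6)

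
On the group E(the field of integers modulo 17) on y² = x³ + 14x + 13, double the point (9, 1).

(0, 8)

tangent at (9, 1): λ = (3·9² + 14)/(2·1) ≡ 2/2. 2⁻¹ ≡ 9 (mod 17) since 2·9 = 18 ≡ 1, so λ ≡ 2·9 ≡ 1.
  x = λ² - 9 - 9 = 1 - 18 ≡ 0; y = λ·(9 - 0) - 1 ≡ 8. → (0, 8)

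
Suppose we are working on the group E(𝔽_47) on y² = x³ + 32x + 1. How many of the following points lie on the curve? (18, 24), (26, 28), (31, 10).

1

(18, 24): 24² ≡ 12, rhs ≡ 17 → off.
(26, 28): 28² ≡ 32, rhs ≡ 32 → on.
(31, 10): 10² ≡ 6, rhs ≡ 46 → off.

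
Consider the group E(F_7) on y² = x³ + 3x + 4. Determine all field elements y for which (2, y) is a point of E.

2, 5

x³ + 3x + 4 = 18 ≡ 4 (mod 7).
Square roots of 4 mod 7: 2 and 5 (since 2² = 4 ≡ 4).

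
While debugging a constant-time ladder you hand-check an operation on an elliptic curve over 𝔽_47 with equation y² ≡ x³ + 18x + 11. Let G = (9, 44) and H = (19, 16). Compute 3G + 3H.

(9, 3)

First 3G:
Repeated addition: build up to 3G.
2G: tangent at (9, 44): λ = (3·9² + 18)/(2·44) ≡ 26/41. 41⁻¹ ≡ 39 (mod 47) since 41·39 = 1599 ≡ 1, so λ ≡ 26·39 ≡ 27.
  x = λ² - 9 - 9 = 729 - 18 ≡ 6; y = λ·(9 - 6) - 44 ≡ 37. → (6, 37)
3G: (6, 37) + (9, 44). λ = (44 - 37)/(9 - 6) ≡ 7/3 mod 47. 3⁻¹ ≡ 16 (mod 47), so λ ≡ 18.
  x = λ² - 6 - 9 = 324 - 15 ≡ 27; y = λ·(6 - 27) - 37 ≡ 8. → (27, 8)
3G = (27, 8).
Next 3H:
Repeated addition: build up to 3H.
2H: tangent at (19, 16): λ = (3·19² + 18)/(2·16) ≡ 20/32. 32⁻¹ ≡ 25 (mod 47) since 32·25 = 800 ≡ 1, so λ ≡ 20·25 ≡ 30.
  x = λ² - 19 - 19 = 900 - 38 ≡ 16; y = λ·(19 - 16) - 16 ≡ 27. → (16, 27)
3H: (16, 27) + (19, 16). λ = (16 - 27)/(19 - 16) ≡ 36/3 mod 47. 3⁻¹ ≡ 16 (mod 47), so λ ≡ 12.
  x = λ² - 16 - 19 = 144 - 35 ≡ 15; y = λ·(16 - 15) - 27 ≡ 32. → (15, 32)
3H = (15, 32).
Finally 3G + 3H:
(27, 8) + (15, 32). λ = (32 - 8)/(15 - 27) ≡ 24/35 mod 47. 35⁻¹ ≡ 43 (mod 47), so λ ≡ 45.
  x = λ² - 27 - 15 = 2025 - 42 ≡ 9; y = λ·(27 - 9) - 8 ≡ 3. → (9, 3)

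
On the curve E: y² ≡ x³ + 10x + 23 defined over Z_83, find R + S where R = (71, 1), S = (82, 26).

(36, 71)

(71, 1) + (82, 26). λ = (26 - 1)/(82 - 71) ≡ 25/11 mod 83. 11⁻¹ ≡ 68 (mod 83), so λ ≡ 40.
  x = λ² - 71 - 82 = 1600 - 153 ≡ 36; y = λ·(71 - 36) - 1 ≡ 71. → (36, 71)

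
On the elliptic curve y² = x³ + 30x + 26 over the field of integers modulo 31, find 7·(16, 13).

(22, 22)

Write P = (16, 13).
Double-and-add on 7 = (111)₂. Start with P = (16, 13) for the leading 1-bit.
double: tangent at (16, 13): λ = (3·16² + 30)/(2·13) ≡ 23/26. 26⁻¹ ≡ 6 (mod 31), so λ ≡ 23·6 ≡ 14.
  x = λ² - 16 - 16 = 196 - 32 ≡ 9; y = λ·(16 - 9) - 13 ≡ 23. → (9, 23)
add P: (9, 23) + (16, 13). λ = (13 - 23)/(16 - 9) ≡ 21/7 mod 31. 7⁻¹ ≡ 9 (mod 31), so λ ≡ 3.
  x = λ² - 9 - 16 = 9 - 25 ≡ 15; y = λ·(9 - 15) - 23 ≡ 21. → (15, 21)
double: tangent at (15, 21): λ = (3·15² + 30)/(2·21) ≡ 23/11. 11⁻¹ ≡ 17 (mod 31), so λ ≡ 23·17 ≡ 19.
  x = λ² - 15 - 15 = 361 - 30 ≡ 21; y = λ·(15 - 21) - 21 ≡ 20. → (21, 20)
add P: (21, 20) + (16, 13). λ = (13 - 20)/(16 - 21) ≡ 24/26 mod 31. 26⁻¹ ≡ 6 (mod 31), so λ ≡ 20.
  x = λ² - 21 - 16 = 400 - 37 ≡ 22; y = λ·(21 - 22) - 20 ≡ 22. → (22, 22)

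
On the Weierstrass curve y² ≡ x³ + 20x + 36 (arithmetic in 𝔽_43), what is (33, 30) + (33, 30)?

(15, 23)

tangent at (33, 30): λ = (3·33² + 20)/(2·30) ≡ 19/17. 17⁻¹ ≡ 38 (mod 43), so λ ≡ 19·38 ≡ 34.
  x = λ² - 33 - 33 = 1156 - 66 ≡ 15; y = λ·(33 - 15) - 30 ≡ 23. → (15, 23)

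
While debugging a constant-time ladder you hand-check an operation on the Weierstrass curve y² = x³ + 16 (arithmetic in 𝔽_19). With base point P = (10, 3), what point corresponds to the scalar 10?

Double-and-add on 10 = (1010)₂. Start with P = (10, 3) for the leading 1-bit.
double: tangent at (10, 3): λ = (3·10² + 0)/(2·3) ≡ 15/6. 6⁻¹ ≡ 16 (mod 19) since 6·16 = 96 ≡ 1, so λ ≡ 15·16 ≡ 12.
  x = λ² - 10 - 10 = 144 - 20 ≡ 10; y = λ·(10 - 10) - 3 ≡ 16. → (10, 16)
double: tangent at (10, 16): λ = (3·10² + 0)/(2·16) ≡ 15/13. 13⁻¹ ≡ 3 (mod 19), so λ ≡ 15·3 ≡ 7.
  x = λ² - 10 - 10 = 49 - 20 ≡ 10; y = λ·(10 - 10) - 16 ≡ 3. → (10, 3)
add P: tangent at (10, 3): λ = (3·10² + 0)/(2·3) ≡ 15/6. 6⁻¹ ≡ 16 (mod 19), so λ ≡ 15·16 ≡ 12.
  x = λ² - 10 - 10 = 144 - 20 ≡ 10; y = λ·(10 - 10) - 3 ≡ 16. → (10, 16)
double: tangent at (10, 16): λ = (3·10² + 0)/(2·16) ≡ 15/13. 13⁻¹ ≡ 3 (mod 19), so λ ≡ 15·3 ≡ 7.
  x = λ² - 10 - 10 = 49 - 20 ≡ 10; y = λ·(10 - 10) - 16 ≡ 3. → (10, 3)

(10, 3)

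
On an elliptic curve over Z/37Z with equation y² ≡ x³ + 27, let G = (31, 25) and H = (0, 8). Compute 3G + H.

(31, 12)

First 3G:
Repeated addition: build up to 3G.
2G: tangent at (31, 25): λ = (3·31² + 0)/(2·25) ≡ 34/13. 13⁻¹ ≡ 20 (mod 37), so λ ≡ 34·20 ≡ 14.
  x = λ² - 31 - 31 = 196 - 62 ≡ 23; y = λ·(31 - 23) - 25 ≡ 13. → (23, 13)
3G: (23, 13) + (31, 25). λ = (25 - 13)/(31 - 23) ≡ 12/8 mod 37. 8⁻¹ ≡ 14 (mod 37), so λ ≡ 20.
  x = λ² - 23 - 31 = 400 - 54 ≡ 13; y = λ·(23 - 13) - 13 ≡ 2. → (13, 2)
3G = (13, 2).
Finally 3G + H:
(13, 2) + (0, 8). λ = (8 - 2)/(0 - 13) ≡ 6/24 mod 37. 24⁻¹ ≡ 17 (mod 37) since 24·17 = 408 ≡ 1, so λ ≡ 28.
  x = λ² - 13 - 0 = 784 - 13 ≡ 31; y = λ·(13 - 31) - 2 ≡ 12. → (31, 12)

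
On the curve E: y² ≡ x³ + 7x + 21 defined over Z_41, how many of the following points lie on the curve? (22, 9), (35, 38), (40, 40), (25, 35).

(22, 9): 9² ≡ 40, rhs ≡ 40 → on.
(35, 38): 38² ≡ 9, rhs ≡ 9 → on.
(40, 40): 40² ≡ 1, rhs ≡ 13 → off.
(25, 35): 35² ≡ 36, rhs ≡ 36 → on.

3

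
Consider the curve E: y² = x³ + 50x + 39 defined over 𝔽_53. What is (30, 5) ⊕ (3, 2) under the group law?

(30, 5) + (3, 2). λ = (2 - 5)/(3 - 30) ≡ 50/26 mod 53. 26⁻¹ ≡ 51 (mod 53) since 26·51 = 1326 ≡ 1, so λ ≡ 6.
  x = λ² - 30 - 3 = 36 - 33 ≡ 3; y = λ·(30 - 3) - 5 ≡ 51. → (3, 51)

(3, 51)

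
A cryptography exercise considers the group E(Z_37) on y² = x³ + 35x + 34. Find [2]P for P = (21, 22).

tangent at (21, 22): λ = (3·21² + 35)/(2·22) ≡ 26/7. 7⁻¹ ≡ 16 (mod 37) since 7·16 = 112 ≡ 1, so λ ≡ 26·16 ≡ 9.
  x = λ² - 21 - 21 = 81 - 42 ≡ 2; y = λ·(21 - 2) - 22 ≡ 1. → (2, 1)

(2, 1)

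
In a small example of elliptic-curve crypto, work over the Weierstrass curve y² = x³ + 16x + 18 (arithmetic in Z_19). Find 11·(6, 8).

(6, 11)

Write G = (6, 8).
Repeated addition: build up to 11G.
2G: tangent at (6, 8): λ = (3·6² + 16)/(2·8) ≡ 10/16. 16⁻¹ ≡ 6 (mod 19), so λ ≡ 10·6 ≡ 3.
  x = λ² - 6 - 6 = 9 - 12 ≡ 16; y = λ·(6 - 16) - 8 ≡ 0. → (16, 0)
3G: (16, 0) + (6, 8). λ = (8 - 0)/(6 - 16) ≡ 8/9 mod 19. 9⁻¹ ≡ 17 (mod 19) since 9·17 = 153 ≡ 1, so λ ≡ 3.
  x = λ² - 16 - 6 = 9 - 22 ≡ 6; y = λ·(16 - 6) - 0 ≡ 11. → (6, 11)
4G: (6, 11) + (6, 8): same x and y₁ ≡ -y₂, so the sum is O.
5G: O + (6, 8) = (6, 8) (identity).
6G: tangent at (6, 8): λ = (3·6² + 16)/(2·8) ≡ 10/16. 16⁻¹ ≡ 6 (mod 19), so λ ≡ 10·6 ≡ 3.
  x = λ² - 6 - 6 = 9 - 12 ≡ 16; y = λ·(6 - 16) - 8 ≡ 0. → (16, 0)
7G: (16, 0) + (6, 8). λ = (8 - 0)/(6 - 16) ≡ 8/9 mod 19. 9⁻¹ ≡ 17 (mod 19), so λ ≡ 3.
  x = λ² - 16 - 6 = 9 - 22 ≡ 6; y = λ·(16 - 6) - 0 ≡ 11. → (6, 11)
8G: (6, 11) + (6, 8): same x and y₁ ≡ -y₂, so the sum is O.
9G: O + (6, 8) = (6, 8) (identity).
10G: tangent at (6, 8): λ = (3·6² + 16)/(2·8) ≡ 10/16. 16⁻¹ ≡ 6 (mod 19), so λ ≡ 10·6 ≡ 3.
  x = λ² - 6 - 6 = 9 - 12 ≡ 16; y = λ·(6 - 16) - 8 ≡ 0. → (16, 0)
11G: (16, 0) + (6, 8). λ = (8 - 0)/(6 - 16) ≡ 8/9 mod 19. 9⁻¹ ≡ 17 (mod 19), so λ ≡ 3.
  x = λ² - 16 - 6 = 9 - 22 ≡ 6; y = λ·(16 - 6) - 0 ≡ 11. → (6, 11)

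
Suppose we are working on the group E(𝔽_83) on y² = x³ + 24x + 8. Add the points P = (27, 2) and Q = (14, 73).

(27, 2) + (14, 73). λ = (73 - 2)/(14 - 27) ≡ 71/70 mod 83. 70⁻¹ ≡ 51 (mod 83), so λ ≡ 52.
  x = λ² - 27 - 14 = 2704 - 41 ≡ 7; y = λ·(27 - 7) - 2 ≡ 42. → (7, 42)

(7, 42)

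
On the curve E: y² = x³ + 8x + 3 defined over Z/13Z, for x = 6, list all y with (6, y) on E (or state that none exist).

x³ + 8x + 3 = 267 ≡ 7 (mod 13).
7 is a non-residue mod 13; no y exists.

none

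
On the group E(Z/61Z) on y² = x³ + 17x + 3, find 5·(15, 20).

Write P = (15, 20).
Double-and-add on 5 = (101)₂. Start with P = (15, 20) for the leading 1-bit.
double: tangent at (15, 20): λ = (3·15² + 17)/(2·20) ≡ 21/40. 40⁻¹ ≡ 29 (mod 61) since 40·29 = 1160 ≡ 1, so λ ≡ 21·29 ≡ 60.
  x = λ² - 15 - 15 = 3600 - 30 ≡ 32; y = λ·(15 - 32) - 20 ≡ 58. → (32, 58)
double: tangent at (32, 58): λ = (3·32² + 17)/(2·58) ≡ 39/55. 55⁻¹ ≡ 10 (mod 61) since 55·10 = 550 ≡ 1, so λ ≡ 39·10 ≡ 24.
  x = λ² - 32 - 32 = 576 - 64 ≡ 24; y = λ·(32 - 24) - 58 ≡ 12. → (24, 12)
add P: (24, 12) + (15, 20). λ = (20 - 12)/(15 - 24) ≡ 8/52 mod 61. 52⁻¹ ≡ 27 (mod 61), so λ ≡ 33.
  x = λ² - 24 - 15 = 1089 - 39 ≡ 13; y = λ·(24 - 13) - 12 ≡ 46. → (13, 46)

(13, 46)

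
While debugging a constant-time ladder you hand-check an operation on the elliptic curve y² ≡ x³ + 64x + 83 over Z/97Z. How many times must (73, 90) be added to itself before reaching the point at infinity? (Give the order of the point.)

2P: tangent at (73, 90): λ = (3·73² + 64)/(2·90) ≡ 46/83. 83⁻¹ ≡ 90 (mod 97) since 83·90 = 7470 ≡ 1, so λ ≡ 46·90 ≡ 66.
  x = λ² - 73 - 73 = 4356 - 146 ≡ 39; y = λ·(73 - 39) - 90 ≡ 20. → (39, 20)
3P: (39, 20) + (73, 90). λ = (90 - 20)/(73 - 39) ≡ 70/34 mod 97. 34⁻¹ ≡ 20 (mod 97) since 34·20 = 680 ≡ 1, so λ ≡ 42.
  x = λ² - 39 - 73 = 1764 - 112 ≡ 3; y = λ·(39 - 3) - 20 ≡ 37. → (3, 37)
4P: (3, 37) + (73, 90). λ = (90 - 37)/(73 - 3) ≡ 53/70 mod 97. 70⁻¹ ≡ 79 (mod 97), so λ ≡ 16.
  x = λ² - 3 - 73 = 256 - 76 ≡ 83; y = λ·(3 - 83) - 37 ≡ 41. → (83, 41)
5P: (83, 41) + (73, 90). λ = (90 - 41)/(73 - 83) ≡ 49/87 mod 97. 87⁻¹ ≡ 29 (mod 97), so λ ≡ 63.
  x = λ² - 83 - 73 = 3969 - 156 ≡ 30; y = λ·(83 - 30) - 41 ≡ 0. → (30, 0)
6P: (30, 0) + (73, 90). λ = (90 - 0)/(73 - 30) ≡ 90/43 mod 97. 43⁻¹ ≡ 88 (mod 97), so λ ≡ 63.
  x = λ² - 30 - 73 = 3969 - 103 ≡ 83; y = λ·(30 - 83) - 0 ≡ 56. → (83, 56)
7P: (83, 56) + (73, 90). λ = (90 - 56)/(73 - 83) ≡ 34/87 mod 97. 87⁻¹ ≡ 29 (mod 97) since 87·29 = 2523 ≡ 1, so λ ≡ 16.
  x = λ² - 83 - 73 = 256 - 156 ≡ 3; y = λ·(83 - 3) - 56 ≡ 60. → (3, 60)
8P: (3, 60) + (73, 90). λ = (90 - 60)/(73 - 3) ≡ 30/70 mod 97. 70⁻¹ ≡ 79 (mod 97) since 70·79 = 5530 ≡ 1, so λ ≡ 42.
  x = λ² - 3 - 73 = 1764 - 76 ≡ 39; y = λ·(3 - 39) - 60 ≡ 77. → (39, 77)
9P: (39, 77) + (73, 90). λ = (90 - 77)/(73 - 39) ≡ 13/34 mod 97. 34⁻¹ ≡ 20 (mod 97), so λ ≡ 66.
  x = λ² - 39 - 73 = 4356 - 112 ≡ 73; y = λ·(39 - 73) - 77 ≡ 7. → (73, 7)
10P: (73, 7) + (73, 90): same x and y₁ ≡ -y₂, so the sum is the point at infinity.
10P = the point at infinity, so the order is 10.

10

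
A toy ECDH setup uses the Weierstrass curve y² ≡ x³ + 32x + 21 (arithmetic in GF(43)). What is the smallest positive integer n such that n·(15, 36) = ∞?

2P: tangent at (15, 36): λ = (3·15² + 32)/(2·36) ≡ 19/29. 29⁻¹ ≡ 3 (mod 43) since 29·3 = 87 ≡ 1, so λ ≡ 19·3 ≡ 14.
  x = λ² - 15 - 15 = 196 - 30 ≡ 37; y = λ·(15 - 37) - 36 ≡ 0. → (37, 0)
3P: (37, 0) + (15, 36). λ = (36 - 0)/(15 - 37) ≡ 36/21 mod 43. 21⁻¹ ≡ 41 (mod 43), so λ ≡ 14.
  x = λ² - 37 - 15 = 196 - 52 ≡ 15; y = λ·(37 - 15) - 0 ≡ 7. → (15, 7)
4P: (15, 7) + (15, 36): same x and y₁ ≡ -y₂, so the sum is ∞.
4P = ∞, so the order is 4.

4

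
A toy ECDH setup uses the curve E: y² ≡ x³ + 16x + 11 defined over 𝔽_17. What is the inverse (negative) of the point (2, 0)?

-(2, 0) = (2, -0 mod 17) = (2, 0).

(2, 0)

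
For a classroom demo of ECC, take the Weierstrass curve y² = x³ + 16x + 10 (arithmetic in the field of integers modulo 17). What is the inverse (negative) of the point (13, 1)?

(13, 16)

-(13, 1) = (13, -1 mod 17) = (13, 16).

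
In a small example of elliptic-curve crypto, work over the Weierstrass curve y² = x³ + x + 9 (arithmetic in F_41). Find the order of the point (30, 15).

3

2P: tangent at (30, 15): λ = (3·30² + 1)/(2·15) ≡ 36/30. 30⁻¹ ≡ 26 (mod 41), so λ ≡ 36·26 ≡ 34.
  x = λ² - 30 - 30 = 1156 - 60 ≡ 30; y = λ·(30 - 30) - 15 ≡ 26. → (30, 26)
3P: (30, 26) + (30, 15): same x and y₁ ≡ -y₂, so the sum is 𝒪.
3P = 𝒪, so the order is 3.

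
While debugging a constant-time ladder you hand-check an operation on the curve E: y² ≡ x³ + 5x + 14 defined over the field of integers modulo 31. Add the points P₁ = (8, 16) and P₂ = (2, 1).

(8, 16) + (2, 1). λ = (1 - 16)/(2 - 8) ≡ 16/25 mod 31. 25⁻¹ ≡ 5 (mod 31) since 25·5 = 125 ≡ 1, so λ ≡ 18.
  x = λ² - 8 - 2 = 324 - 10 ≡ 4; y = λ·(8 - 4) - 16 ≡ 25. → (4, 25)

(4, 25)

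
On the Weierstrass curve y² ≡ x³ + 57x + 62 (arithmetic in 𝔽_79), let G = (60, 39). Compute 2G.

(9, 44)

tangent at (60, 39): λ = (3·60² + 57)/(2·39) ≡ 34/78. 78⁻¹ ≡ 78 (mod 79) since 78·78 = 6084 ≡ 1, so λ ≡ 34·78 ≡ 45.
  x = λ² - 60 - 60 = 2025 - 120 ≡ 9; y = λ·(60 - 9) - 39 ≡ 44. → (9, 44)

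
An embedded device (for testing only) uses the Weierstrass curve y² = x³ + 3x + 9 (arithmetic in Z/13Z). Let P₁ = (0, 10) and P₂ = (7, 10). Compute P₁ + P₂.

(0, 10) + (7, 10). λ = (10 - 10)/(7 - 0) ≡ 0/7 mod 13. 7⁻¹ ≡ 2 (mod 13), so λ ≡ 0.
  x = λ² - 0 - 7 = 0 - 7 ≡ 6; y = λ·(0 - 6) - 10 ≡ 3. → (6, 3)

(6, 3)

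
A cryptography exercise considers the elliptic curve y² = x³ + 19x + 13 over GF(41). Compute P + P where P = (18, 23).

(25, 0)

tangent at (18, 23): λ = (3·18² + 19)/(2·23) ≡ 7/5. 5⁻¹ ≡ 33 (mod 41), so λ ≡ 7·33 ≡ 26.
  x = λ² - 18 - 18 = 676 - 36 ≡ 25; y = λ·(18 - 25) - 23 ≡ 0. → (25, 0)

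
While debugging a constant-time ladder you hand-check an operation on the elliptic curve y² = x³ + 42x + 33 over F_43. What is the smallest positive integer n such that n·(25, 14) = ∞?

2P: tangent at (25, 14): λ = (3·25² + 42)/(2·14) ≡ 25/28. 28⁻¹ ≡ 20 (mod 43), so λ ≡ 25·20 ≡ 27.
  x = λ² - 25 - 25 = 729 - 50 ≡ 34; y = λ·(25 - 34) - 14 ≡ 1. → (34, 1)
3P: (34, 1) + (25, 14). λ = (14 - 1)/(25 - 34) ≡ 13/34 mod 43. 34⁻¹ ≡ 19 (mod 43), so λ ≡ 32.
  x = λ² - 34 - 25 = 1024 - 59 ≡ 19; y = λ·(34 - 19) - 1 ≡ 6. → (19, 6)
4P: (19, 6) + (25, 14). λ = (14 - 6)/(25 - 19) ≡ 8/6 mod 43. 6⁻¹ ≡ 36 (mod 43) since 6·36 = 216 ≡ 1, so λ ≡ 30.
  x = λ² - 19 - 25 = 900 - 44 ≡ 39; y = λ·(19 - 39) - 6 ≡ 39. → (39, 39)
5P: (39, 39) + (25, 14). λ = (14 - 39)/(25 - 39) ≡ 18/29 mod 43. 29⁻¹ ≡ 3 (mod 43), so λ ≡ 11.
  x = λ² - 39 - 25 = 121 - 64 ≡ 14; y = λ·(39 - 14) - 39 ≡ 21. → (14, 21)
6P: (14, 21) + (25, 14). λ = (14 - 21)/(25 - 14) ≡ 36/11 mod 43. 11⁻¹ ≡ 4 (mod 43), so λ ≡ 15.
  x = λ² - 14 - 25 = 225 - 39 ≡ 14; y = λ·(14 - 14) - 21 ≡ 22. → (14, 22)
7P: (14, 22) + (25, 14). λ = (14 - 22)/(25 - 14) ≡ 35/11 mod 43. 11⁻¹ ≡ 4 (mod 43) since 11·4 = 44 ≡ 1, so λ ≡ 11.
  x = λ² - 14 - 25 = 121 - 39 ≡ 39; y = λ·(14 - 39) - 22 ≡ 4. → (39, 4)
8P: (39, 4) + (25, 14). λ = (14 - 4)/(25 - 39) ≡ 10/29 mod 43. 29⁻¹ ≡ 3 (mod 43), so λ ≡ 30.
  x = λ² - 39 - 25 = 900 - 64 ≡ 19; y = λ·(39 - 19) - 4 ≡ 37. → (19, 37)
9P: (19, 37) + (25, 14). λ = (14 - 37)/(25 - 19) ≡ 20/6 mod 43. 6⁻¹ ≡ 36 (mod 43), so λ ≡ 32.
  x = λ² - 19 - 25 = 1024 - 44 ≡ 34; y = λ·(19 - 34) - 37 ≡ 42. → (34, 42)
10P: (34, 42) + (25, 14). λ = (14 - 42)/(25 - 34) ≡ 15/34 mod 43. 34⁻¹ ≡ 19 (mod 43), so λ ≡ 27.
  x = λ² - 34 - 25 = 729 - 59 ≡ 25; y = λ·(34 - 25) - 42 ≡ 29. → (25, 29)
11P: (25, 29) + (25, 14): same x and y₁ ≡ -y₂, so the sum is ∞.
11P = ∞, so the order is 11.

11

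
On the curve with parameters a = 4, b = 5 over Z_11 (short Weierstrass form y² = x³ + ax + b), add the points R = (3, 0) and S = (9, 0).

(10, 0)

(3, 0) + (9, 0). λ = (0 - 0)/(9 - 3) ≡ 0/6 mod 11. 6⁻¹ ≡ 2 (mod 11), so λ ≡ 0.
  x = λ² - 3 - 9 = 0 - 12 ≡ 10; y = λ·(3 - 10) - 0 ≡ 0. → (10, 0)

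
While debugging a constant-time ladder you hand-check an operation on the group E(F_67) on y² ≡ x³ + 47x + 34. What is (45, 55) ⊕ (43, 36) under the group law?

(45, 55) + (43, 36). λ = (36 - 55)/(43 - 45) ≡ 48/65 mod 67. 65⁻¹ ≡ 33 (mod 67) since 65·33 = 2145 ≡ 1, so λ ≡ 43.
  x = λ² - 45 - 43 = 1849 - 88 ≡ 19; y = λ·(45 - 19) - 55 ≡ 58. → (19, 58)

(19, 58)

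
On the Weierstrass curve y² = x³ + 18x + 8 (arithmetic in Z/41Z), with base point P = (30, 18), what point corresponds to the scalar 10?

(22, 33)

Double-and-add on 10 = (1010)₂. Start with P = (30, 18) for the leading 1-bit.
double: tangent at (30, 18): λ = (3·30² + 18)/(2·18) ≡ 12/36. 36⁻¹ ≡ 8 (mod 41) since 36·8 = 288 ≡ 1, so λ ≡ 12·8 ≡ 14.
  x = λ² - 30 - 30 = 196 - 60 ≡ 13; y = λ·(30 - 13) - 18 ≡ 15. → (13, 15)
double: tangent at (13, 15): λ = (3·13² + 18)/(2·15) ≡ 33/30. 30⁻¹ ≡ 26 (mod 41), so λ ≡ 33·26 ≡ 38.
  x = λ² - 13 - 13 = 1444 - 26 ≡ 24; y = λ·(13 - 24) - 15 ≡ 18. → (24, 18)
add P: (24, 18) + (30, 18). λ = (18 - 18)/(30 - 24) ≡ 0/6 mod 41. 6⁻¹ ≡ 7 (mod 41) since 6·7 = 42 ≡ 1, so λ ≡ 0.
  x = λ² - 24 - 30 = 0 - 54 ≡ 28; y = λ·(24 - 28) - 18 ≡ 23. → (28, 23)
double: tangent at (28, 23): λ = (3·28² + 18)/(2·23) ≡ 33/5. 5⁻¹ ≡ 33 (mod 41) since 5·33 = 165 ≡ 1, so λ ≡ 33·33 ≡ 23.
  x = λ² - 28 - 28 = 529 - 56 ≡ 22; y = λ·(28 - 22) - 23 ≡ 33. → (22, 33)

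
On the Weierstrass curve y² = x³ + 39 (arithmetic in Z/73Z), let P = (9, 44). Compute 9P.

(28, 23)

Repeated addition: build up to 9P.
2P: tangent at (9, 44): λ = (3·9² + 0)/(2·44) ≡ 24/15. 15⁻¹ ≡ 39 (mod 73), so λ ≡ 24·39 ≡ 60.
  x = λ² - 9 - 9 = 3600 - 18 ≡ 5; y = λ·(9 - 5) - 44 ≡ 50. → (5, 50)
3P: (5, 50) + (9, 44). λ = (44 - 50)/(9 - 5) ≡ 67/4 mod 73. 4⁻¹ ≡ 55 (mod 73), so λ ≡ 35.
  x = λ² - 5 - 9 = 1225 - 14 ≡ 43; y = λ·(5 - 43) - 50 ≡ 7. → (43, 7)
4P: (43, 7) + (9, 44). λ = (44 - 7)/(9 - 43) ≡ 37/39 mod 73. 39⁻¹ ≡ 15 (mod 73), so λ ≡ 44.
  x = λ² - 43 - 9 = 1936 - 52 ≡ 59; y = λ·(43 - 59) - 7 ≡ 19. → (59, 19)
5P: (59, 19) + (9, 44). λ = (44 - 19)/(9 - 59) ≡ 25/23 mod 73. 23⁻¹ ≡ 54 (mod 73), so λ ≡ 36.
  x = λ² - 59 - 9 = 1296 - 68 ≡ 60; y = λ·(59 - 60) - 19 ≡ 18. → (60, 18)
6P: (60, 18) + (9, 44). λ = (44 - 18)/(9 - 60) ≡ 26/22 mod 73. 22⁻¹ ≡ 10 (mod 73), so λ ≡ 41.
  x = λ² - 60 - 9 = 1681 - 69 ≡ 6; y = λ·(60 - 6) - 18 ≡ 6. → (6, 6)
7P: (6, 6) + (9, 44). λ = (44 - 6)/(9 - 6) ≡ 38/3 mod 73. 3⁻¹ ≡ 49 (mod 73), so λ ≡ 37.
  x = λ² - 6 - 9 = 1369 - 15 ≡ 40; y = λ·(6 - 40) - 6 ≡ 50. → (40, 50)
8P: (40, 50) + (9, 44). λ = (44 - 50)/(9 - 40) ≡ 67/42 mod 73. 42⁻¹ ≡ 40 (mod 73), so λ ≡ 52.
  x = λ² - 40 - 9 = 2704 - 49 ≡ 27; y = λ·(40 - 27) - 50 ≡ 42. → (27, 42)
9P: (27, 42) + (9, 44). λ = (44 - 42)/(9 - 27) ≡ 2/55 mod 73. 55⁻¹ ≡ 4 (mod 73) since 55·4 = 220 ≡ 1, so λ ≡ 8.
  x = λ² - 27 - 9 = 64 - 36 ≡ 28; y = λ·(27 - 28) - 42 ≡ 23. → (28, 23)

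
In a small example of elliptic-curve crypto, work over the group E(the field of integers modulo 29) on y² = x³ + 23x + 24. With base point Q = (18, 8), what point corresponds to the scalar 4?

Repeated addition: build up to 4Q.
2Q: tangent at (18, 8): λ = (3·18² + 23)/(2·8) ≡ 9/16. 16⁻¹ ≡ 20 (mod 29) since 16·20 = 320 ≡ 1, so λ ≡ 9·20 ≡ 6.
  x = λ² - 18 - 18 = 36 - 36 ≡ 0; y = λ·(18 - 0) - 8 ≡ 13. → (0, 13)
3Q: (0, 13) + (18, 8). λ = (8 - 13)/(18 - 0) ≡ 24/18 mod 29. 18⁻¹ ≡ 21 (mod 29), so λ ≡ 11.
  x = λ² - 0 - 18 = 121 - 18 ≡ 16; y = λ·(0 - 16) - 13 ≡ 14. → (16, 14)
4Q: (16, 14) + (18, 8). λ = (8 - 14)/(18 - 16) ≡ 23/2 mod 29. 2⁻¹ ≡ 15 (mod 29), so λ ≡ 26.
  x = λ² - 16 - 18 = 676 - 34 ≡ 4; y = λ·(16 - 4) - 14 ≡ 8. → (4, 8)

(4, 8)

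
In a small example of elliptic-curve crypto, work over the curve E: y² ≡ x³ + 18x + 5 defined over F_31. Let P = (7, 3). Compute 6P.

Double-and-add on 6 = (110)₂. Start with P = (7, 3) for the leading 1-bit.
double: tangent at (7, 3): λ = (3·7² + 18)/(2·3) ≡ 10/6. 6⁻¹ ≡ 26 (mod 31) since 6·26 = 156 ≡ 1, so λ ≡ 10·26 ≡ 12.
  x = λ² - 7 - 7 = 144 - 14 ≡ 6; y = λ·(7 - 6) - 3 ≡ 9. → (6, 9)
add P: (6, 9) + (7, 3). λ = (3 - 9)/(7 - 6) ≡ 25/1 mod 31. 1⁻¹ ≡ 1 (mod 31), so λ ≡ 25.
  x = λ² - 6 - 7 = 625 - 13 ≡ 23; y = λ·(6 - 23) - 9 ≡ 0. → (23, 0)
double: (23, 0) + (23, 0): same x and y₁ ≡ -y₂, so the sum is O.

O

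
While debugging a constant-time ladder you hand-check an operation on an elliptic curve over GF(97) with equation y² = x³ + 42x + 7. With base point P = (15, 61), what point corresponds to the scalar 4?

(72, 93)

Repeated addition: build up to 4P.
2P: tangent at (15, 61): λ = (3·15² + 42)/(2·61) ≡ 38/25. 25⁻¹ ≡ 66 (mod 97), so λ ≡ 38·66 ≡ 83.
  x = λ² - 15 - 15 = 6889 - 30 ≡ 69; y = λ·(15 - 69) - 61 ≡ 16. → (69, 16)
3P: (69, 16) + (15, 61). λ = (61 - 16)/(15 - 69) ≡ 45/43 mod 97. 43⁻¹ ≡ 88 (mod 97), so λ ≡ 80.
  x = λ² - 69 - 15 = 6400 - 84 ≡ 11; y = λ·(69 - 11) - 16 ≡ 65. → (11, 65)
4P: (11, 65) + (15, 61). λ = (61 - 65)/(15 - 11) ≡ 93/4 mod 97. 4⁻¹ ≡ 73 (mod 97) since 4·73 = 292 ≡ 1, so λ ≡ 96.
  x = λ² - 11 - 15 = 9216 - 26 ≡ 72; y = λ·(11 - 72) - 65 ≡ 93. → (72, 93)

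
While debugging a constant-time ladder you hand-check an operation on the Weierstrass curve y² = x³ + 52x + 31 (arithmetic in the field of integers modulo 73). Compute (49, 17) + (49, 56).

The two points share x = 49 and their y-coordinates satisfy 17 + 56 ≡ 0 (mod 73), so they are inverses. Their sum is ∞.

O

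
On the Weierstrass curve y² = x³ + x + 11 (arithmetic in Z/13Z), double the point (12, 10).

(1, 0)

tangent at (12, 10): λ = (3·12² + 1)/(2·10) ≡ 4/7. 7⁻¹ ≡ 2 (mod 13), so λ ≡ 4·2 ≡ 8.
  x = λ² - 12 - 12 = 64 - 24 ≡ 1; y = λ·(12 - 1) - 10 ≡ 0. → (1, 0)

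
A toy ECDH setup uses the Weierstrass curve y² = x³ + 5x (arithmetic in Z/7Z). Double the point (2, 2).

(4, 0)

tangent at (2, 2): λ = (3·2² + 5)/(2·2) ≡ 3/4. 4⁻¹ ≡ 2 (mod 7), so λ ≡ 3·2 ≡ 6.
  x = λ² - 2 - 2 = 36 - 4 ≡ 4; y = λ·(2 - 4) - 2 ≡ 0. → (4, 0)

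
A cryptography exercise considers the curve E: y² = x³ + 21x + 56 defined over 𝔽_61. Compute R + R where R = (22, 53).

(39, 29)

tangent at (22, 53): λ = (3·22² + 21)/(2·53) ≡ 9/45. 45⁻¹ ≡ 19 (mod 61), so λ ≡ 9·19 ≡ 49.
  x = λ² - 22 - 22 = 2401 - 44 ≡ 39; y = λ·(22 - 39) - 53 ≡ 29. → (39, 29)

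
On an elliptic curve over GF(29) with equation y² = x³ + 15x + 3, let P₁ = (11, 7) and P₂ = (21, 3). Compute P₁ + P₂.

(11, 7) + (21, 3). λ = (3 - 7)/(21 - 11) ≡ 25/10 mod 29. 10⁻¹ ≡ 3 (mod 29), so λ ≡ 17.
  x = λ² - 11 - 21 = 289 - 32 ≡ 25; y = λ·(11 - 25) - 7 ≡ 16. → (25, 16)

(25, 16)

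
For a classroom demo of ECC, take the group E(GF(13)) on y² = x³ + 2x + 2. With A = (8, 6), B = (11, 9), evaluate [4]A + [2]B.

First 4A:
Repeated addition: build up to 4A.
2A: tangent at (8, 6): λ = (3·8² + 2)/(2·6) ≡ 12/12. 12⁻¹ ≡ 12 (mod 13) since 12·12 = 144 ≡ 1, so λ ≡ 12·12 ≡ 1.
  x = λ² - 8 - 8 = 1 - 16 ≡ 11; y = λ·(8 - 11) - 6 ≡ 4. → (11, 4)
3A: (11, 4) + (8, 6). λ = (6 - 4)/(8 - 11) ≡ 2/10 mod 13. 10⁻¹ ≡ 4 (mod 13) since 10·4 = 40 ≡ 1, so λ ≡ 8.
  x = λ² - 11 - 8 = 64 - 19 ≡ 6; y = λ·(11 - 6) - 4 ≡ 10. → (6, 10)
4A: (6, 10) + (8, 6). λ = (6 - 10)/(8 - 6) ≡ 9/2 mod 13. 2⁻¹ ≡ 7 (mod 13), so λ ≡ 11.
  x = λ² - 6 - 8 = 121 - 14 ≡ 3; y = λ·(6 - 3) - 10 ≡ 10. → (3, 10)
4A = (3, 10).
Next 2B:
Repeated addition: build up to 2B.
2B: tangent at (11, 9): λ = (3·11² + 2)/(2·9) ≡ 1/5. 5⁻¹ ≡ 8 (mod 13), so λ ≡ 1·8 ≡ 8.
  x = λ² - 11 - 11 = 64 - 22 ≡ 3; y = λ·(11 - 3) - 9 ≡ 3. → (3, 3)
2B = (3, 3).
Finally 4A + 2B:
(3, 10) + (3, 3): same x and y₁ ≡ -y₂, so the sum is O.

O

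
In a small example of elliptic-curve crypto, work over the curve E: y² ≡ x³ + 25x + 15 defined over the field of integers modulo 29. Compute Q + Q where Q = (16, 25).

(4, 18)

tangent at (16, 25): λ = (3·16² + 25)/(2·25) ≡ 10/21. 21⁻¹ ≡ 18 (mod 29), so λ ≡ 10·18 ≡ 6.
  x = λ² - 16 - 16 = 36 - 32 ≡ 4; y = λ·(16 - 4) - 25 ≡ 18. → (4, 18)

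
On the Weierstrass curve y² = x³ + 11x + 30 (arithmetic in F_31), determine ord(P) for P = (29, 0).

2

2P: (29, 0) + (29, 0): same x and y₁ ≡ -y₂, so the sum is O.
2P = O, so the order is 2.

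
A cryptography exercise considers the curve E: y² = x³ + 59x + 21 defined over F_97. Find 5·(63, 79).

(61, 41)

Write P = (63, 79).
Double-and-add on 5 = (101)₂. Start with P = (63, 79) for the leading 1-bit.
double: tangent at (63, 79): λ = (3·63² + 59)/(2·79) ≡ 35/61. 61⁻¹ ≡ 35 (mod 97) since 61·35 = 2135 ≡ 1, so λ ≡ 35·35 ≡ 61.
  x = λ² - 63 - 63 = 3721 - 126 ≡ 6; y = λ·(63 - 6) - 79 ≡ 3. → (6, 3)
double: tangent at (6, 3): λ = (3·6² + 59)/(2·3) ≡ 70/6. 6⁻¹ ≡ 81 (mod 97) since 6·81 = 486 ≡ 1, so λ ≡ 70·81 ≡ 44.
  x = λ² - 6 - 6 = 1936 - 12 ≡ 81; y = λ·(6 - 81) - 3 ≡ 92. → (81, 92)
add P: (81, 92) + (63, 79). λ = (79 - 92)/(63 - 81) ≡ 84/79 mod 97. 79⁻¹ ≡ 70 (mod 97) since 79·70 = 5530 ≡ 1, so λ ≡ 60.
  x = λ² - 81 - 63 = 3600 - 144 ≡ 61; y = λ·(81 - 61) - 92 ≡ 41. → (61, 41)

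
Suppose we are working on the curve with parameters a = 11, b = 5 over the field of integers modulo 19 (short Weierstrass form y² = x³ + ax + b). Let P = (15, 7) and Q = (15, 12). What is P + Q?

The two points share x = 15 and their y-coordinates satisfy 7 + 12 ≡ 0 (mod 19), so they are inverses. Their sum is O.

O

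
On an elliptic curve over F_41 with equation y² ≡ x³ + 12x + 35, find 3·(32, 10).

Write G = (32, 10).
Repeated addition: build up to 3G.
2G: tangent at (32, 10): λ = (3·32² + 12)/(2·10) ≡ 9/20. 20⁻¹ ≡ 39 (mod 41) since 20·39 = 780 ≡ 1, so λ ≡ 9·39 ≡ 23.
  x = λ² - 32 - 32 = 529 - 64 ≡ 14; y = λ·(32 - 14) - 10 ≡ 35. → (14, 35)
3G: (14, 35) + (32, 10). λ = (10 - 35)/(32 - 14) ≡ 16/18 mod 41. 18⁻¹ ≡ 16 (mod 41), so λ ≡ 10.
  x = λ² - 14 - 32 = 100 - 46 ≡ 13; y = λ·(14 - 13) - 35 ≡ 16. → (13, 16)

(13, 16)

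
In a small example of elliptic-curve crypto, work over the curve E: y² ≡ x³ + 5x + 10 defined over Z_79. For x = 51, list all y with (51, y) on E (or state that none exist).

14, 65

x³ + 5x + 10 = 132916 ≡ 38 (mod 79).
Square roots of 38 mod 79: 14 and 65 (since 14² = 196 ≡ 38).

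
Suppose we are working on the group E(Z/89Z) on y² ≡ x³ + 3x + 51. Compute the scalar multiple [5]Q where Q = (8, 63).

(61, 40)

Repeated addition: build up to 5Q.
2Q: tangent at (8, 63): λ = (3·8² + 3)/(2·63) ≡ 17/37. 37⁻¹ ≡ 77 (mod 89), so λ ≡ 17·77 ≡ 63.
  x = λ² - 8 - 8 = 3969 - 16 ≡ 37; y = λ·(8 - 37) - 63 ≡ 68. → (37, 68)
3Q: (37, 68) + (8, 63). λ = (63 - 68)/(8 - 37) ≡ 84/60 mod 89. 60⁻¹ ≡ 46 (mod 89) since 60·46 = 2760 ≡ 1, so λ ≡ 37.
  x = λ² - 37 - 8 = 1369 - 45 ≡ 78; y = λ·(37 - 78) - 68 ≡ 17. → (78, 17)
4Q: (78, 17) + (8, 63). λ = (63 - 17)/(8 - 78) ≡ 46/19 mod 89. 19⁻¹ ≡ 75 (mod 89) since 19·75 = 1425 ≡ 1, so λ ≡ 68.
  x = λ² - 78 - 8 = 4624 - 86 ≡ 88; y = λ·(78 - 88) - 17 ≡ 15. → (88, 15)
5Q: (88, 15) + (8, 63). λ = (63 - 15)/(8 - 88) ≡ 48/9 mod 89. 9⁻¹ ≡ 10 (mod 89), so λ ≡ 35.
  x = λ² - 88 - 8 = 1225 - 96 ≡ 61; y = λ·(88 - 61) - 15 ≡ 40. → (61, 40)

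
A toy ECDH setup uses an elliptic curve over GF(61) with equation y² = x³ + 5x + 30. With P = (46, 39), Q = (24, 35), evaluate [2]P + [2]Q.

(22, 33)

First 2P:
Repeated addition: build up to 2P.
2P: tangent at (46, 39): λ = (3·46² + 5)/(2·39) ≡ 9/17. 17⁻¹ ≡ 18 (mod 61), so λ ≡ 9·18 ≡ 40.
  x = λ² - 46 - 46 = 1600 - 92 ≡ 44; y = λ·(46 - 44) - 39 ≡ 41. → (44, 41)
2P = (44, 41).
Next 2Q:
Repeated addition: build up to 2Q.
2Q: tangent at (24, 35): λ = (3·24² + 5)/(2·35) ≡ 25/9. 9⁻¹ ≡ 34 (mod 61) since 9·34 = 306 ≡ 1, so λ ≡ 25·34 ≡ 57.
  x = λ² - 24 - 24 = 3249 - 48 ≡ 29; y = λ·(24 - 29) - 35 ≡ 46. → (29, 46)
2Q = (29, 46).
Finally 2P + 2Q:
(44, 41) + (29, 46). λ = (46 - 41)/(29 - 44) ≡ 5/46 mod 61. 46⁻¹ ≡ 4 (mod 61), so λ ≡ 20.
  x = λ² - 44 - 29 = 400 - 73 ≡ 22; y = λ·(44 - 22) - 41 ≡ 33. → (22, 33)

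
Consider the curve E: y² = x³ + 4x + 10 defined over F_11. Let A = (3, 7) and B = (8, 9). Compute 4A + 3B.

(2, 9)

First 4A:
Repeated addition: build up to 4A.
2A: tangent at (3, 7): λ = (3·3² + 4)/(2·7) ≡ 9/3. 3⁻¹ ≡ 4 (mod 11), so λ ≡ 9·4 ≡ 3.
  x = λ² - 3 - 3 = 9 - 6 ≡ 3; y = λ·(3 - 3) - 7 ≡ 4. → (3, 4)
3A: (3, 4) + (3, 7): same x and y₁ ≡ -y₂, so the sum is 𝒪.
4A: 𝒪 + (3, 7) = (3, 7) (identity).
4A = (3, 7).
Next 3B:
Repeated addition: build up to 3B.
2B: tangent at (8, 9): λ = (3·8² + 4)/(2·9) ≡ 9/7. 7⁻¹ ≡ 8 (mod 11) since 7·8 = 56 ≡ 1, so λ ≡ 9·8 ≡ 6.
  x = λ² - 8 - 8 = 36 - 16 ≡ 9; y = λ·(8 - 9) - 9 ≡ 7. → (9, 7)
3B: (9, 7) + (8, 9). λ = (9 - 7)/(8 - 9) ≡ 2/10 mod 11. 10⁻¹ ≡ 10 (mod 11), so λ ≡ 9.
  x = λ² - 9 - 8 = 81 - 17 ≡ 9; y = λ·(9 - 9) - 7 ≡ 4. → (9, 4)
3B = (9, 4).
Finally 4A + 3B:
(3, 7) + (9, 4). λ = (4 - 7)/(9 - 3) ≡ 8/6 mod 11. 6⁻¹ ≡ 2 (mod 11), so λ ≡ 5.
  x = λ² - 3 - 9 = 25 - 12 ≡ 2; y = λ·(3 - 2) - 7 ≡ 9. → (2, 9)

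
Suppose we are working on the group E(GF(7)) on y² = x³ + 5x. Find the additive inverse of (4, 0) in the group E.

-(4, 0) = (4, -0 mod 7) = (4, 0).

(4, 0)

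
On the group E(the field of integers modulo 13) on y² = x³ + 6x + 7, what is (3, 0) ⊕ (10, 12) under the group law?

(4, 2)

(3, 0) + (10, 12). λ = (12 - 0)/(10 - 3) ≡ 12/7 mod 13. 7⁻¹ ≡ 2 (mod 13), so λ ≡ 11.
  x = λ² - 3 - 10 = 121 - 13 ≡ 4; y = λ·(3 - 4) - 0 ≡ 2. → (4, 2)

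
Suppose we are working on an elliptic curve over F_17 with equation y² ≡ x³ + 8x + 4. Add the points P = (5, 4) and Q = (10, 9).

(5, 4) + (10, 9). λ = (9 - 4)/(10 - 5) ≡ 5/5 mod 17. 5⁻¹ ≡ 7 (mod 17), so λ ≡ 1.
  x = λ² - 5 - 10 = 1 - 15 ≡ 3; y = λ·(5 - 3) - 4 ≡ 15. → (3, 15)

(3, 15)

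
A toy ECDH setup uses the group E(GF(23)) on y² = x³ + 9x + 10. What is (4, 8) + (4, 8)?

tangent at (4, 8): λ = (3·4² + 9)/(2·8) ≡ 11/16. 16⁻¹ ≡ 13 (mod 23) since 16·13 = 208 ≡ 1, so λ ≡ 11·13 ≡ 5.
  x = λ² - 4 - 4 = 25 - 8 ≡ 17; y = λ·(4 - 17) - 8 ≡ 19. → (17, 19)

(17, 19)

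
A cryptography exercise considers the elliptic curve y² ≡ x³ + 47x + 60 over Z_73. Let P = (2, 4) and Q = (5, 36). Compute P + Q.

(50, 68)

(2, 4) + (5, 36). λ = (36 - 4)/(5 - 2) ≡ 32/3 mod 73. 3⁻¹ ≡ 49 (mod 73), so λ ≡ 35.
  x = λ² - 2 - 5 = 1225 - 7 ≡ 50; y = λ·(2 - 50) - 4 ≡ 68. → (50, 68)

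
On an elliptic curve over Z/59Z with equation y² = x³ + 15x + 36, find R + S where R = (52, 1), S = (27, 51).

(52, 1) + (27, 51). λ = (51 - 1)/(27 - 52) ≡ 50/34 mod 59. 34⁻¹ ≡ 33 (mod 59), so λ ≡ 57.
  x = λ² - 52 - 27 = 3249 - 79 ≡ 43; y = λ·(52 - 43) - 1 ≡ 40. → (43, 40)

(43, 40)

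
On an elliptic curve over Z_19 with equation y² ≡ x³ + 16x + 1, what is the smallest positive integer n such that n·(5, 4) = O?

2P: tangent at (5, 4): λ = (3·5² + 16)/(2·4) ≡ 15/8. 8⁻¹ ≡ 12 (mod 19), so λ ≡ 15·12 ≡ 9.
  x = λ² - 5 - 5 = 81 - 10 ≡ 14; y = λ·(5 - 14) - 4 ≡ 10. → (14, 10)
3P: (14, 10) + (5, 4). λ = (4 - 10)/(5 - 14) ≡ 13/10 mod 19. 10⁻¹ ≡ 2 (mod 19), so λ ≡ 7.
  x = λ² - 14 - 5 = 49 - 19 ≡ 11; y = λ·(14 - 11) - 10 ≡ 11. → (11, 11)
4P: (11, 11) + (5, 4). λ = (4 - 11)/(5 - 11) ≡ 12/13 mod 19. 13⁻¹ ≡ 3 (mod 19), so λ ≡ 17.
  x = λ² - 11 - 5 = 289 - 16 ≡ 7; y = λ·(11 - 7) - 11 ≡ 0. → (7, 0)
5P: (7, 0) + (5, 4). λ = (4 - 0)/(5 - 7) ≡ 4/17 mod 19. 17⁻¹ ≡ 9 (mod 19) since 17·9 = 153 ≡ 1, so λ ≡ 17.
  x = λ² - 7 - 5 = 289 - 12 ≡ 11; y = λ·(7 - 11) - 0 ≡ 8. → (11, 8)
6P: (11, 8) + (5, 4). λ = (4 - 8)/(5 - 11) ≡ 15/13 mod 19. 13⁻¹ ≡ 3 (mod 19) since 13·3 = 39 ≡ 1, so λ ≡ 7.
  x = λ² - 11 - 5 = 49 - 16 ≡ 14; y = λ·(11 - 14) - 8 ≡ 9. → (14, 9)
7P: (14, 9) + (5, 4). λ = (4 - 9)/(5 - 14) ≡ 14/10 mod 19. 10⁻¹ ≡ 2 (mod 19), so λ ≡ 9.
  x = λ² - 14 - 5 = 81 - 19 ≡ 5; y = λ·(14 - 5) - 9 ≡ 15. → (5, 15)
8P: (5, 15) + (5, 4): same x and y₁ ≡ -y₂, so the sum is O.
8P = O, so the order is 8.

8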